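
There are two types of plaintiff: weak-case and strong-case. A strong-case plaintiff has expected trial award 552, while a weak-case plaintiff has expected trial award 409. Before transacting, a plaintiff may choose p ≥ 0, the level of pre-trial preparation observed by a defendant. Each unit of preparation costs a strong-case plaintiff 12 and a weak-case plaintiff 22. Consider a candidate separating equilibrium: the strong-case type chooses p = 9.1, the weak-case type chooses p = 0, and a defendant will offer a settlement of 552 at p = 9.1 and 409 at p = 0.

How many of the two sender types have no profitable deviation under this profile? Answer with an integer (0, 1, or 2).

2

Strong-case type: signal → 552 − 12 × 9.1 = 442.8; deviate to 0 → 409. IC holds (442.8 ≥ 409).
Weak-case type: stay at 0 → 409; mimic → 552 − 22 × 9.1 = 351.8. IC holds (409 ≥ 351.8).
2 of 2 constraints hold, so this is a separating equilibrium.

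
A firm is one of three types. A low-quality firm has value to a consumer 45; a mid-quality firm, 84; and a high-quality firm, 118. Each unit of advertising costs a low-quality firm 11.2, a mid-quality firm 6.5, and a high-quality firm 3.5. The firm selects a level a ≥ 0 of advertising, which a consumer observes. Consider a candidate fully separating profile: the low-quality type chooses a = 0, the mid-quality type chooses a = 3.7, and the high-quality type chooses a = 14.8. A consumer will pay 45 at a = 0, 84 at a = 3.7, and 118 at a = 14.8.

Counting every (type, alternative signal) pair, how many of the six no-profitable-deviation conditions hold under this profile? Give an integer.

Low-quality (own payoff 45): to a=3.7 gives 84 − 11.2×3.7 = 42.56 → no gain ✓; to a=14.8 gives 118 − 11.2×14.8 = -47.76 → no gain ✓.
High-quality (own payoff 118 − 3.5×14.8 = 66.2): to a=0 gives 45 → no gain ✓; to a=3.7 gives 84 − 3.5×3.7 = 71.05 → profitable ✗.
Mid-quality (own payoff 84 − 6.5×3.7 = 59.95): to a=0 gives 45 → no gain ✓; to a=14.8 gives 118 − 6.5×14.8 = 21.8 → no gain ✓.
5 of the 6 constraints hold; not an equilibrium.

5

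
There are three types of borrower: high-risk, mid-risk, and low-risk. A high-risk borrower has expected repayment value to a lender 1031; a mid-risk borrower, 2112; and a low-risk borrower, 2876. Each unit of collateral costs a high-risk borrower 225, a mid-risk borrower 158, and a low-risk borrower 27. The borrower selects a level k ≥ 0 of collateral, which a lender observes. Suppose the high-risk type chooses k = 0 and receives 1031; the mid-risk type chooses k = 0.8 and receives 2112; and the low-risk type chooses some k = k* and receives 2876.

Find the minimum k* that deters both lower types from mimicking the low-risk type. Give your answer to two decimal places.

High-risk type (on-path payoff 1031) won't mimic when 1031 ≥ 2876 − 225·k*, i.e. k* ≥ 8.20.
Mid-risk type (on-path payoff 2112 − 158×0.8 = 1985.6) won't mimic when 1985.6 ≥ 2876 − 158·k*, i.e. k* ≥ 5.64.
Both must hold, so k* = max(8.20, 5.64) = 8.20. The high-risk type's constraint binds.

8.20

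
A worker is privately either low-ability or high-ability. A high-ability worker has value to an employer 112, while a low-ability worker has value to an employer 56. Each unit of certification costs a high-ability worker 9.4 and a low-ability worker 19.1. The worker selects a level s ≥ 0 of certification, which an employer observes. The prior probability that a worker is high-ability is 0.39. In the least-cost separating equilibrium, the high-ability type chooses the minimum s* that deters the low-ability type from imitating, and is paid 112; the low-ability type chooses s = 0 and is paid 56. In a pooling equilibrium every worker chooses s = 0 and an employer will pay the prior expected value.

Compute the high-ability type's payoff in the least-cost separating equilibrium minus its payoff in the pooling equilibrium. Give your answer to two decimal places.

Least-cost separating signal: s* solves 56 = 112 − 19.1·s*, so s* = (112 − 56)/19.1 ≈ 2.9319.
High-ability type's separating payoff: 112 − 9.4 × s* = 112 − 9.4 × (112 − 56)/19.1 = 112 − 526.4/19.1 ≈ 84.4398.
Pooling payoff: 0.39 × 112 + 0.61 × 56 = 77.84.
Difference: 84.4398 − 77.84 = 6.5998, i.e. 6.60 to two decimal places.
The high-ability type prefers to separate.

6.60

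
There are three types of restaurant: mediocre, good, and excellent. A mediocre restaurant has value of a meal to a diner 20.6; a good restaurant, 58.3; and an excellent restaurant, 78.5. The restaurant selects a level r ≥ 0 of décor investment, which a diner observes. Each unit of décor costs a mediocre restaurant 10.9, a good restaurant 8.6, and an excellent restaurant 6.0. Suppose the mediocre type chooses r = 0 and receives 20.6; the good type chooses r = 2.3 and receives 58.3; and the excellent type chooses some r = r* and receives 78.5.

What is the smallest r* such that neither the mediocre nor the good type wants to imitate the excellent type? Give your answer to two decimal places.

5.31

Mediocre type (on-path payoff 20.6) won't mimic when 20.6 ≥ 78.5 − 10.9·r*, i.e. r* ≥ 5.31.
Good type (on-path payoff 58.3 − 8.6×2.3 = 38.52) won't mimic when 38.52 ≥ 78.5 − 8.6·r*, i.e. r* ≥ 4.65.
Both must hold, so r* = max(5.31, 4.65) = 5.31. The mediocre type's constraint binds.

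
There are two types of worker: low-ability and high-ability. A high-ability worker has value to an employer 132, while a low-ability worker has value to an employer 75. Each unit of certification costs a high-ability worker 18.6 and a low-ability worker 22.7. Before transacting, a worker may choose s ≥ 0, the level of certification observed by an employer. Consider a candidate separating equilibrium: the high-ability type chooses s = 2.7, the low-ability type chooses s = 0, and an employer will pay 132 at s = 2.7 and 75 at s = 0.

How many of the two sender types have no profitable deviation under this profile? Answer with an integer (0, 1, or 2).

High-ability type: signal → 132 − 18.6 × 2.7 = 81.78; deviate to 0 → 75. IC holds (81.78 ≥ 75).
Low-ability type: stay at 0 → 75; mimic → 132 − 22.7 × 2.7 = 70.71. IC holds (75 ≥ 70.71).
2 of 2 constraints hold, so this is a separating equilibrium.

2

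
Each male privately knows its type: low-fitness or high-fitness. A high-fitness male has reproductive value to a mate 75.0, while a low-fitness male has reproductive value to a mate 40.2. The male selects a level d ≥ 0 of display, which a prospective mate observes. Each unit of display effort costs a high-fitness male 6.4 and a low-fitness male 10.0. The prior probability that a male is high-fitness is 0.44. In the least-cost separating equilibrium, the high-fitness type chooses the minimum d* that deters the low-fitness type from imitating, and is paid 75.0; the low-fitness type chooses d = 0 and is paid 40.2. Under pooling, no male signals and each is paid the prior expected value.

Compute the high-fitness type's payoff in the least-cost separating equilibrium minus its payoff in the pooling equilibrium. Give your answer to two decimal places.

Least-cost separating signal: d* solves 40.2 = 75.0 − 10.0·d*, so d* = (75.0 − 40.2)/10.0 = 3.48.
High-fitness type's separating payoff: 75.0 − 6.4 × d* = 75.0 − 6.4 × (75.0 − 40.2)/10.0 = 75.0 − 222.72/10.0 = 52.728.
Pooling payoff: 0.44 × 75.0 + 0.56 × 40.2 = 55.512.
Difference: 52.728 − 55.512 = -2.784, i.e. -2.78 to two decimal places.
The high-fitness type would prefer the pooling outcome.

-2.78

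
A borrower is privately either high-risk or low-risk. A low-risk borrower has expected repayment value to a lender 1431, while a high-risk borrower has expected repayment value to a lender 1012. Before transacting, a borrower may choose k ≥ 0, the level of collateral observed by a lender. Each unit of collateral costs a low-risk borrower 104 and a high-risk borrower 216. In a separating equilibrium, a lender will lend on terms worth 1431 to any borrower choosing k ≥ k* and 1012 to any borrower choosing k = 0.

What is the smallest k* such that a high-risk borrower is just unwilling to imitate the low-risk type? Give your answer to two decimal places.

1.94

A high-risk borrower choosing k = 0 receives 1012.
Imitating at k* instead would pay 1431 at cost 216·k*, netting 1431 − 216·k*.
Indifference: 1012 = 1431 − 216·k*, so k* = (1431 − 1012) / 216 ≈ 1.94.
At k* the high-risk type's incentive constraint just binds; the low-risk type strictly prefers k* since its per-unit cost is lower.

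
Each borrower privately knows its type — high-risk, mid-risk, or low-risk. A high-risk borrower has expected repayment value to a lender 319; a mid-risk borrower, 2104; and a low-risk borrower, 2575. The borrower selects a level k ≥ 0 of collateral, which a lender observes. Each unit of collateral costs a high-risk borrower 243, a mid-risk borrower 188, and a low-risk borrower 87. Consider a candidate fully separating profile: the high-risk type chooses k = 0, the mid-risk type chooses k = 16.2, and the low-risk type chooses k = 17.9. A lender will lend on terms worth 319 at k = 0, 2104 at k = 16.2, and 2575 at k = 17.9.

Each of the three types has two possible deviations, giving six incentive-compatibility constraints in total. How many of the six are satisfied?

4

Low-risk (own payoff 2575 − 87×17.9 = 1017.7): to k=0 gives 319 → no gain ✓; to k=16.2 gives 2104 − 87×16.2 = 694.6 → no gain ✓.
High-risk (own payoff 319): to k=16.2 gives 2104 − 243×16.2 = -1832.6 → no gain ✓; to k=17.9 gives 2575 − 243×17.9 = -1774.7 → no gain ✓.
Mid-risk (own payoff 2104 − 188×16.2 = -941.6): to k=0 gives 319 → profitable ✗; to k=17.9 gives 2575 − 188×17.9 = -790.2 → profitable ✗.
4 of the 6 constraints hold; not an equilibrium.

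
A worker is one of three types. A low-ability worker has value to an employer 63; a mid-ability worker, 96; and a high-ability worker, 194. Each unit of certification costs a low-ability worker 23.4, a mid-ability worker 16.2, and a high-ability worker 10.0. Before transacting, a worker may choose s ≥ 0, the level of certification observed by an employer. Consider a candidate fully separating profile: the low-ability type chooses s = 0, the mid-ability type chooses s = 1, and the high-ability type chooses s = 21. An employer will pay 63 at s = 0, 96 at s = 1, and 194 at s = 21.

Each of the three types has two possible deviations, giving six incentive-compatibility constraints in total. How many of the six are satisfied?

3

Mid-ability (own payoff 96 − 16.2×1 = 79.8): to s=0 gives 63 → no gain ✓; to s=21 gives 194 − 16.2×21 = -146.2 → no gain ✓.
High-ability (own payoff 194 − 10.0×21 = -16): to s=0 gives 63 → profitable ✗; to s=1 gives 96 − 10.0×1 = 86 → profitable ✗.
Low-ability (own payoff 63): to s=1 gives 96 − 23.4×1 = 72.6 → profitable ✗; to s=21 gives 194 − 23.4×21 = -297.4 → no gain ✓.
3 of the 6 constraints hold; not an equilibrium.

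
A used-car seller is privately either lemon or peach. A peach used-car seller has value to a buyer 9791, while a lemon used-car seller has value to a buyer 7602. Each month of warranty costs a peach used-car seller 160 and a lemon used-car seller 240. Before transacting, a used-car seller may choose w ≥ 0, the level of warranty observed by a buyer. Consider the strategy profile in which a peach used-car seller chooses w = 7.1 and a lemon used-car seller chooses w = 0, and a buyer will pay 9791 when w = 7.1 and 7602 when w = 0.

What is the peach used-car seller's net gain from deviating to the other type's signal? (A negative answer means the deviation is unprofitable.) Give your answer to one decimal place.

Playing w = 7.1 the peach used-car seller receives 9791 − 160 × 7.1 = 8655.
Deviating to w = 0 yields 7602 instead.
Gain from deviating: 7602 − 8655 = -1053.0.
The gain is negative, so the peach type's incentive-compatibility constraint is satisfied.

-1053.0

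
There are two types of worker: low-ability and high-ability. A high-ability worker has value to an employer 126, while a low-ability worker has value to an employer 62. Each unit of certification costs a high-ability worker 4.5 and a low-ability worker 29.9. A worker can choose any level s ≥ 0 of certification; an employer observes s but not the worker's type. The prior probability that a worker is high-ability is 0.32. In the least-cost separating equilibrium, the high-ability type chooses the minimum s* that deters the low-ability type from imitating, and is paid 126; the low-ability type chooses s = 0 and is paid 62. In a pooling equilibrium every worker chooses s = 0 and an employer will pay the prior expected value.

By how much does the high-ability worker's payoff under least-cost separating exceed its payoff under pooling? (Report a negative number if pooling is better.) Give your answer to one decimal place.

Least-cost separating signal: s* solves 62 = 126 − 29.9·s*, so s* = (126 − 62)/29.9 ≈ 2.1405.
High-ability type's separating payoff: 126 − 4.5 × s* = 126 − 4.5 × (126 − 62)/29.9 = 126 − 288/29.9 ≈ 116.368.
Pooling payoff: 0.32 × 126 + 0.68 × 62 = 82.48.
Difference: 116.368 − 82.48 = 33.888, i.e. 33.9 to one decimal place.
The high-ability type prefers to separate.

33.9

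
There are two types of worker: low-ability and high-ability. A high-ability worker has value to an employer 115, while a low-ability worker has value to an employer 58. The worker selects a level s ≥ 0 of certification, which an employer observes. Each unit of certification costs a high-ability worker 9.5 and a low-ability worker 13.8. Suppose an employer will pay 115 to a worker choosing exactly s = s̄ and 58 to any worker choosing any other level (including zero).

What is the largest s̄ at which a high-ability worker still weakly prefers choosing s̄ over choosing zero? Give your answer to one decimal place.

Choosing s̄ yields the high-ability type 115 − 9.5·s̄; choosing zero yields 58.
The high-ability type is indifferent at 115 − 9.5·s̄ = 58, i.e. s̄ = (115 − 58) / 9.5 = 6.0.
For any s̄ above 6.0 the high-ability type would rather pool at zero, so separation collapses.

6.0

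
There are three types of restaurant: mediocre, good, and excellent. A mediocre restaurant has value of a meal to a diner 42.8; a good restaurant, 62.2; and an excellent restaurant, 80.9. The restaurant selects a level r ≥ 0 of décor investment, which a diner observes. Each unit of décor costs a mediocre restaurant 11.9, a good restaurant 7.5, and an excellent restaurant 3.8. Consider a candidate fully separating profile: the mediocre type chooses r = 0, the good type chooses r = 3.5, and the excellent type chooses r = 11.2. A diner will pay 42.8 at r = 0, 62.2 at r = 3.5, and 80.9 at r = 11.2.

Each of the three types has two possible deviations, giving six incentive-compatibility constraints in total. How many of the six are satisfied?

Mediocre (own payoff 42.8): to r=3.5 gives 62.2 − 11.9×3.5 = 20.55 → no gain ✓; to r=11.2 gives 80.9 − 11.9×11.2 = -52.38 → no gain ✓.
Excellent (own payoff 80.9 − 3.8×11.2 = 38.34): to r=0 gives 42.8 → profitable ✗; to r=3.5 gives 62.2 − 3.8×3.5 = 48.9 → profitable ✗.
Good (own payoff 62.2 − 7.5×3.5 = 35.95): to r=0 gives 42.8 → profitable ✗; to r=11.2 gives 80.9 − 7.5×11.2 = -3.1 → no gain ✓.
3 of the 6 constraints hold; not an equilibrium.

3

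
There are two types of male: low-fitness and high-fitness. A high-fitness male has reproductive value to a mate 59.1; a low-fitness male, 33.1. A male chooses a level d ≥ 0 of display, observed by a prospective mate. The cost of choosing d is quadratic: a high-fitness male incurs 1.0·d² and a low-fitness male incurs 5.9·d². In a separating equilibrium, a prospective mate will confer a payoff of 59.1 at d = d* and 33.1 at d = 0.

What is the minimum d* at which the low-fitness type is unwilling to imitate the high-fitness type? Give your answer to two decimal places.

2.10

The low-fitness type at d = 0 receives 33.1; imitating at d* yields 59.1 − 5.9·d*².
Indifference: 33.1 = 59.1 − 5.9·d*², so d*² = (59.1 − 33.1) / 5.9 ≈ 4.4068.
d* = √4.4068 ≈ 2.10.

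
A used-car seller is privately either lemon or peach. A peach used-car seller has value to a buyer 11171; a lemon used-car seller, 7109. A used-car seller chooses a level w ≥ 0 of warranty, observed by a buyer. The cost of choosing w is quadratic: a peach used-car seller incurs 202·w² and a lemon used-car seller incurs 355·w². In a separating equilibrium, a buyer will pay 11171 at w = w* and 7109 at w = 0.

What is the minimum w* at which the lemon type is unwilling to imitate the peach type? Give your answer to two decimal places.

The lemon type at w = 0 receives 7109; imitating at w* yields 11171 − 355·w*².
Indifference: 7109 = 11171 − 355·w*², so w*² = (11171 − 7109) / 355 ≈ 11.4423.
w* = √11.4423 ≈ 3.38.

3.38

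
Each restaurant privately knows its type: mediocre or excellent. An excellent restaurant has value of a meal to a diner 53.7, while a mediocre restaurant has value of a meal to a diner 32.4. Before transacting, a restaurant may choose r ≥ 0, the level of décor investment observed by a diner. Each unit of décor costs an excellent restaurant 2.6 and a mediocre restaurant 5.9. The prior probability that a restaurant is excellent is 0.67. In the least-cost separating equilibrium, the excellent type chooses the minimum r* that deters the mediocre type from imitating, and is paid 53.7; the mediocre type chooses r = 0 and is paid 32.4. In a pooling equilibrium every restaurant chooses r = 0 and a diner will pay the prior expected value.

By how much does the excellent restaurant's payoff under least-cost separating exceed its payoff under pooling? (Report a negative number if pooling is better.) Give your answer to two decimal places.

Least-cost separating signal: r* solves 32.4 = 53.7 − 5.9·r*, so r* = (53.7 − 32.4)/5.9 ≈ 3.6102.
Excellent type's separating payoff: 53.7 − 2.6 × r* = 53.7 − 2.6 × (53.7 − 32.4)/5.9 = 53.7 − 55.38/5.9 ≈ 44.3136.
Pooling payoff: 0.67 × 53.7 + 0.33 × 32.4 = 46.671.
Difference: 44.3136 − 46.671 = -2.3574, i.e. -2.36 to two decimal places.
The excellent type would prefer the pooling outcome.

-2.36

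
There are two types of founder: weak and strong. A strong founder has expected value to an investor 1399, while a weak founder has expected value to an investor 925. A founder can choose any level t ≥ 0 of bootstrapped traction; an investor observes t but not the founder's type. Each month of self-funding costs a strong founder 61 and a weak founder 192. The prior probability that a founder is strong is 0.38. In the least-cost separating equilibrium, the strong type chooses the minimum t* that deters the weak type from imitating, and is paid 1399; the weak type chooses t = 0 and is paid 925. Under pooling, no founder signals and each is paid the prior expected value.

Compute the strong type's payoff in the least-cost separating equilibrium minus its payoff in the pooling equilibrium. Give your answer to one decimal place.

Least-cost separating signal: t* solves 925 = 1399 − 192·t*, so t* = (1399 − 925)/192 ≈ 2.4688.
Strong type's separating payoff: 1399 − 61 × t* = 1399 − 61 × (1399 − 925)/192 = 1399 − 28914/192 ≈ 1248.406.
Pooling payoff: 0.38 × 1399 + 0.62 × 925 = 1105.12.
Difference: 1248.406 − 1105.12 = 143.286, i.e. 143.3 to one decimal place.
The strong type prefers to separate.

143.3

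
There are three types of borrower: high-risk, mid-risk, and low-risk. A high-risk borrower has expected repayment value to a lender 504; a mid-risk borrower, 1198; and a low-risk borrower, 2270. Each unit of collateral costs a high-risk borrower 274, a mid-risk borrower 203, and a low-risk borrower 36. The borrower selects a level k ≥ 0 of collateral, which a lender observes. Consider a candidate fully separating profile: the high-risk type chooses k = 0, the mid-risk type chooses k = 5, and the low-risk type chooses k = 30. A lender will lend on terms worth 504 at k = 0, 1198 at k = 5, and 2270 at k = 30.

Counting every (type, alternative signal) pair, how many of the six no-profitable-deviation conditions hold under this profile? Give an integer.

Low-risk (own payoff 2270 − 36×30 = 1190): to k=0 gives 504 → no gain ✓; to k=5 gives 1198 − 36×5 = 1018 → no gain ✓.
Mid-risk (own payoff 1198 − 203×5 = 183): to k=0 gives 504 → profitable ✗; to k=30 gives 2270 − 203×30 = -3820 → no gain ✓.
High-risk (own payoff 504): to k=5 gives 1198 − 274×5 = -172 → no gain ✓; to k=30 gives 2270 − 274×30 = -5950 → no gain ✓.
5 of the 6 constraints hold; not an equilibrium.

5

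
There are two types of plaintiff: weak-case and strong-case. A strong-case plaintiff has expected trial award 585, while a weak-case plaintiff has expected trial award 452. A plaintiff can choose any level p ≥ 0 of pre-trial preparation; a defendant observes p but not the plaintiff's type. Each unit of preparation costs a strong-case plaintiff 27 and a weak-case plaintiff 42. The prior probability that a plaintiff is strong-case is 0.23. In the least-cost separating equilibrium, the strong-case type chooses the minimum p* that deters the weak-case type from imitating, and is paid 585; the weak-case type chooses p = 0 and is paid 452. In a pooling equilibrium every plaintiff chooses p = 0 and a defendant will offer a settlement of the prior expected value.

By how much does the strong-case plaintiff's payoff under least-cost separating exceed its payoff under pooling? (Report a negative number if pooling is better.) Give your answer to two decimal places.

Least-cost separating signal: p* solves 452 = 585 − 42·p*, so p* = (585 − 452)/42 ≈ 3.1667.
Strong-case type's separating payoff: 585 − 27 × p* = 585 − 27 × (585 − 452)/42 = 585 − 3591/42 = 499.5.
Pooling payoff: 0.23 × 585 + 0.77 × 452 = 482.59.
Difference: 499.5 − 482.59 = 16.91.
The strong-case type prefers to separate.

16.91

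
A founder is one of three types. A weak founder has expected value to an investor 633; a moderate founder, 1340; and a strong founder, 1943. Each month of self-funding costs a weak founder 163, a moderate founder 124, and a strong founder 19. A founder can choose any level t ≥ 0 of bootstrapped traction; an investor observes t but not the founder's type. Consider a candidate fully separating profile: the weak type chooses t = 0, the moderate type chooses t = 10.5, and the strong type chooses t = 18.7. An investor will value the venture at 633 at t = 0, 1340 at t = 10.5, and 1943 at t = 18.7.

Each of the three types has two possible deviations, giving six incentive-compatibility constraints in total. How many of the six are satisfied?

Moderate (own payoff 1340 − 124×10.5 = 38): to t=0 gives 633 → profitable ✗; to t=18.7 gives 1943 − 124×18.7 = -375.8 → no gain ✓.
Weak (own payoff 633): to t=10.5 gives 1340 − 163×10.5 = -371.5 → no gain ✓; to t=18.7 gives 1943 − 163×18.7 = -1105.1 → no gain ✓.
Strong (own payoff 1943 − 19×18.7 = 1587.7): to t=0 gives 633 → no gain ✓; to t=10.5 gives 1340 − 19×10.5 = 1140.5 → no gain ✓.
5 of the 6 constraints hold; not an equilibrium.

5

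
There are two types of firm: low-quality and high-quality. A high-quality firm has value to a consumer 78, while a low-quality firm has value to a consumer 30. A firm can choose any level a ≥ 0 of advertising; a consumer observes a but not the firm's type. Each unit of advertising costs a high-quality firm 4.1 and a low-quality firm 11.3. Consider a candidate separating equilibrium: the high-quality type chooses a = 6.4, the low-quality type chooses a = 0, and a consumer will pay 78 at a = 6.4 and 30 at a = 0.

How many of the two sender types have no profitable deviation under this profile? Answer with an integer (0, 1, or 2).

High-quality type: signal → 78 − 4.1 × 6.4 = 51.76; deviate to 0 → 30. IC holds (51.76 ≥ 30).
Low-quality type: stay at 0 → 30; mimic → 78 − 11.3 × 6.4 = 5.68. IC holds (30 ≥ 5.68).
2 of 2 constraints hold, so this is a separating equilibrium.

2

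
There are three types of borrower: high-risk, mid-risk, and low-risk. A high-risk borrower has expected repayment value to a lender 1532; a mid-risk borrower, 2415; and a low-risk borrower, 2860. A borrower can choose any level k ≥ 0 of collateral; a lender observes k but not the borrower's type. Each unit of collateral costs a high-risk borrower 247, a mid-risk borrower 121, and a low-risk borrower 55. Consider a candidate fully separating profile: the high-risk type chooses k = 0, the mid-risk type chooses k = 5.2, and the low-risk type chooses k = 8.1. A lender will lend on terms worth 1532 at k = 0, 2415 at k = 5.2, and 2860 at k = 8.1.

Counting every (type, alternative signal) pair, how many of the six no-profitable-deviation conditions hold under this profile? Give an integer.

Low-risk (own payoff 2860 − 55×8.1 = 2414.5): to k=0 gives 1532 → no gain ✓; to k=5.2 gives 2415 − 55×5.2 = 2129 → no gain ✓.
Mid-risk (own payoff 2415 − 121×5.2 = 1785.8): to k=0 gives 1532 → no gain ✓; to k=8.1 gives 2860 − 121×8.1 = 1879.9 → profitable ✗.
High-risk (own payoff 1532): to k=5.2 gives 2415 − 247×5.2 = 1130.6 → no gain ✓; to k=8.1 gives 2860 − 247×8.1 = 859.3 → no gain ✓.
5 of the 6 constraints hold; not an equilibrium.

5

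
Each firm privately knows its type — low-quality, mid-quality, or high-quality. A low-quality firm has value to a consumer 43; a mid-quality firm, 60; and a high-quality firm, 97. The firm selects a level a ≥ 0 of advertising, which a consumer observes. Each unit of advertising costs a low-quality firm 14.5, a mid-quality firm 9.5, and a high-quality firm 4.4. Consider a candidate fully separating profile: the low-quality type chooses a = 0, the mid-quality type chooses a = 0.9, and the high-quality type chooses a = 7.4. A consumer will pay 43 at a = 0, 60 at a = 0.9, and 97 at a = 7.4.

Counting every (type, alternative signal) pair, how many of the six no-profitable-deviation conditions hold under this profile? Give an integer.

Mid-quality (own payoff 60 − 9.5×0.9 = 51.45): to a=0 gives 43 → no gain ✓; to a=7.4 gives 97 − 9.5×7.4 = 26.7 → no gain ✓.
High-quality (own payoff 97 − 4.4×7.4 = 64.44): to a=0 gives 43 → no gain ✓; to a=0.9 gives 60 − 4.4×0.9 = 56.04 → no gain ✓.
Low-quality (own payoff 43): to a=0.9 gives 60 − 14.5×0.9 = 46.95 → profitable ✗; to a=7.4 gives 97 − 14.5×7.4 = -10.3 → no gain ✓.
5 of the 6 constraints hold; not an equilibrium.

5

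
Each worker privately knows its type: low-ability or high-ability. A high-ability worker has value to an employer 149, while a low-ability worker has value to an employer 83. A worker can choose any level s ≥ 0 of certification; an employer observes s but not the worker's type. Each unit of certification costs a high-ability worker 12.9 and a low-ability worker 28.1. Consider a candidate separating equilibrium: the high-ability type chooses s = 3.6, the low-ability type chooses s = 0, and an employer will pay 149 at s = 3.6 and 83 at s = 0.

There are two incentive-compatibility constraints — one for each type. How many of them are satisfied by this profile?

2

High-ability type: signal → 149 − 12.9 × 3.6 = 102.56; deviate to 0 → 83. IC holds (102.56 ≥ 83).
Low-ability type: stay at 0 → 83; mimic → 149 − 28.1 × 3.6 = 47.84. IC holds (83 ≥ 47.84).
2 of 2 constraints hold, so this is a separating equilibrium.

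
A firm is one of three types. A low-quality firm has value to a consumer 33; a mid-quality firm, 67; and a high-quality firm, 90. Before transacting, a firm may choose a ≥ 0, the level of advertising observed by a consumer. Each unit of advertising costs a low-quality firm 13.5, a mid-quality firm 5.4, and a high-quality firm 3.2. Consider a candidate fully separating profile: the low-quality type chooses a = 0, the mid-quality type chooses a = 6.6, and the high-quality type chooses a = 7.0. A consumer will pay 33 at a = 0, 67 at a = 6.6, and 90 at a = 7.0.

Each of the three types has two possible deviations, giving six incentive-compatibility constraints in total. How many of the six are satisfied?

Low-quality (own payoff 33): to a=6.6 gives 67 − 13.5×6.6 = -22.1 → no gain ✓; to a=7.0 gives 90 − 13.5×7.0 = -4.5 → no gain ✓.
High-quality (own payoff 90 − 3.2×7.0 = 67.6): to a=0 gives 33 → no gain ✓; to a=6.6 gives 67 − 3.2×6.6 = 45.88 → no gain ✓.
Mid-quality (own payoff 67 − 5.4×6.6 = 31.36): to a=0 gives 33 → profitable ✗; to a=7.0 gives 90 − 5.4×7.0 = 52.2 → profitable ✗.
4 of the 6 constraints hold; not an equilibrium.

4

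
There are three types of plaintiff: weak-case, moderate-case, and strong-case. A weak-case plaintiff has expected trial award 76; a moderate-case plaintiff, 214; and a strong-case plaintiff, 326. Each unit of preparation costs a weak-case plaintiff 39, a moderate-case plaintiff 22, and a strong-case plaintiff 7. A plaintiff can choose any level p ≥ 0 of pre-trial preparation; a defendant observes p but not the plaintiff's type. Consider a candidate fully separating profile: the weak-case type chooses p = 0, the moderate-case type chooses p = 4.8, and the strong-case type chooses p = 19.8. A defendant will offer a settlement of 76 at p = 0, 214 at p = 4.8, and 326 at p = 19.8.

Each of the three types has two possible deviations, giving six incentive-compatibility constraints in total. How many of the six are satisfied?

6

Strong-case (own payoff 326 − 7×19.8 = 187.4): to p=0 gives 76 → no gain ✓; to p=4.8 gives 214 − 7×4.8 = 180.4 → no gain ✓.
Moderate-case (own payoff 214 − 22×4.8 = 108.4): to p=0 gives 76 → no gain ✓; to p=19.8 gives 326 − 22×19.8 = -109.6 → no gain ✓.
Weak-case (own payoff 76): to p=4.8 gives 214 − 39×4.8 = 26.8 → no gain ✓; to p=19.8 gives 326 − 39×19.8 = -446.2 → no gain ✓.
6 of the 6 constraints hold; this profile is a separating equilibrium.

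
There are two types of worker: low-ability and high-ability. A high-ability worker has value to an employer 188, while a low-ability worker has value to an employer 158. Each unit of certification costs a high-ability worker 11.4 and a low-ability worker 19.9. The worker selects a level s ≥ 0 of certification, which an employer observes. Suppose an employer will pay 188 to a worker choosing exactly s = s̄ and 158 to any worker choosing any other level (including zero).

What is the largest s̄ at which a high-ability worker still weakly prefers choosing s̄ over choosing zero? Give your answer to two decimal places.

2.63

Choosing s̄ yields the high-ability type 188 − 11.4·s̄; choosing zero yields 158.
The high-ability type is indifferent at 188 − 11.4·s̄ = 158, i.e. s̄ = (188 − 158) / 11.4 ≈ 2.63.
For any s̄ above 2.63 the high-ability type would rather pool at zero, so separation collapses.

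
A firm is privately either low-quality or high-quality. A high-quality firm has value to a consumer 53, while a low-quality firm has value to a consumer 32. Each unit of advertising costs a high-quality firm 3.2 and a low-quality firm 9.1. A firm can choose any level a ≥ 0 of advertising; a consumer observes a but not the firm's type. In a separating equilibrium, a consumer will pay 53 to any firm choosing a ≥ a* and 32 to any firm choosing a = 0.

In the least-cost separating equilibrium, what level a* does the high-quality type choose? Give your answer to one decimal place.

A low-quality firm choosing a = 0 receives 32.
Imitating at a* instead would pay 53 at cost 9.1·a*, netting 53 − 9.1·a*.
Indifference: 32 = 53 − 9.1·a*, so a* = (53 − 32) / 9.1 ≈ 2.3.
This is the low-quality type's binding incentive-compatibility constraint; any a ≥ 2.3 sustains separation on that side.

2.3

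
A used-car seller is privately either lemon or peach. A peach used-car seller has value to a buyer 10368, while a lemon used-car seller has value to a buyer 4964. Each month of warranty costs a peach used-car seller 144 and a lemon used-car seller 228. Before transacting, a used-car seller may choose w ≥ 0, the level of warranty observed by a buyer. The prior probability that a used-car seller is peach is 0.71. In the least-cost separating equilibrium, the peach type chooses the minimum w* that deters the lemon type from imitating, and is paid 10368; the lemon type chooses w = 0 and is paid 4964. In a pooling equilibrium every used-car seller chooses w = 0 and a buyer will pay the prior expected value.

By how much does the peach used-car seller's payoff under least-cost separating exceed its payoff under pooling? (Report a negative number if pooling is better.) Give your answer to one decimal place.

-1845.9

Least-cost separating signal: w* solves 4964 = 10368 − 228·w*, so w* = (10368 − 4964)/228 ≈ 23.7018.
Peach type's separating payoff: 10368 − 144 × w* = 10368 − 144 × (10368 − 4964)/228 = 10368 − 778176/228 ≈ 6954.947.
Pooling payoff: 0.71 × 10368 + 0.29 × 4964 = 8800.84.
Difference: 6954.947 − 8800.84 = -1845.893, i.e. -1845.9 to one decimal place.
The peach type would prefer the pooling outcome.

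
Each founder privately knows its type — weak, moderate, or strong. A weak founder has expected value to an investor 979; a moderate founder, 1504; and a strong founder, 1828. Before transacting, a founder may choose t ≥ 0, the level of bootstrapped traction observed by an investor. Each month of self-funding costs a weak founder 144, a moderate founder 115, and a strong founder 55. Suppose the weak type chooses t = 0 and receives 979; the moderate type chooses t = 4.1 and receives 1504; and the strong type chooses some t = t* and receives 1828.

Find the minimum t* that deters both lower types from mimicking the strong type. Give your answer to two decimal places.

Moderate type (on-path payoff 1504 − 115×4.1 = 1032.5) won't mimic when 1032.5 ≥ 1828 − 115·t*, i.e. t* ≥ 6.92.
Weak type (on-path payoff 979) won't mimic when 979 ≥ 1828 − 144·t*, i.e. t* ≥ 5.90.
Both must hold, so t* = max(5.90, 6.92) = 6.92. The moderate type's constraint binds.

6.92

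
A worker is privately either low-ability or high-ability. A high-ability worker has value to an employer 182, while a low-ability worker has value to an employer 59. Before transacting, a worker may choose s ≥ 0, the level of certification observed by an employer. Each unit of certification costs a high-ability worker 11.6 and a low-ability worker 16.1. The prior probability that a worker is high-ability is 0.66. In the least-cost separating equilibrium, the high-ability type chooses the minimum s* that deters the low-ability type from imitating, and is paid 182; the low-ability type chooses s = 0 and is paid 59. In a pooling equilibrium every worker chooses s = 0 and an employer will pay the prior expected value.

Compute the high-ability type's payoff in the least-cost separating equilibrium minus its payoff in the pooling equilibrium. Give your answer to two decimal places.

Least-cost separating signal: s* solves 59 = 182 − 16.1·s*, so s* = (182 − 59)/16.1 ≈ 7.6398.
High-ability type's separating payoff: 182 − 11.6 × s* = 182 − 11.6 × (182 − 59)/16.1 = 182 − 1426.8/16.1 ≈ 93.3789.
Pooling payoff: 0.66 × 182 + 0.34 × 59 = 140.18.
Difference: 93.3789 − 140.18 = -46.8011, i.e. -46.80 to two decimal places.
The high-ability type would prefer the pooling outcome.

-46.80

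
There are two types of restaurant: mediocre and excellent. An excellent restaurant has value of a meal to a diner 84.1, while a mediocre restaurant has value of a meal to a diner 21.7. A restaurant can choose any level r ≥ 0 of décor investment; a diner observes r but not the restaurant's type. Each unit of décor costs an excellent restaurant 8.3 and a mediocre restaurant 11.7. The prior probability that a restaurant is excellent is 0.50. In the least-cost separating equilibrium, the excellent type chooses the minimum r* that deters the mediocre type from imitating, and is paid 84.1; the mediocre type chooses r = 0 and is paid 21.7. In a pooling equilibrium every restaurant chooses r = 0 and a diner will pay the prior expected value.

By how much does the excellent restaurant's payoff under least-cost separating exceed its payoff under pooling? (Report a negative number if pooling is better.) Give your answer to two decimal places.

Least-cost separating signal: r* solves 21.7 = 84.1 − 11.7·r*, so r* = (84.1 − 21.7)/11.7 ≈ 5.3333.
Excellent type's separating payoff: 84.1 − 8.3 × r* = 84.1 − 8.3 × (84.1 − 21.7)/11.7 = 84.1 − 517.92/11.7 ≈ 39.8333.
Pooling payoff: 0.50 × 84.1 + 0.50 × 21.7 = 52.9.
Difference: 39.8333 − 52.9 = -13.0667, i.e. -13.07 to two decimal places.
The excellent type would prefer the pooling outcome.

-13.07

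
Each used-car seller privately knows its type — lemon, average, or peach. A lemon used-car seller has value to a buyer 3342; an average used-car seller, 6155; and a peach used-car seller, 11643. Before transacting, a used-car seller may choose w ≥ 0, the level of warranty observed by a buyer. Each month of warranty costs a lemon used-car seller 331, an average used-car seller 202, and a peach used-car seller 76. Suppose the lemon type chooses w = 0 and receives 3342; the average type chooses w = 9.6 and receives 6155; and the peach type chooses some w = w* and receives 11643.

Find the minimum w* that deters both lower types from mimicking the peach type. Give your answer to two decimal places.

Lemon type (on-path payoff 3342) won't mimic when 3342 ≥ 11643 − 331·w*, i.e. w* ≥ 25.08.
Average type (on-path payoff 6155 − 202×9.6 = 4215.8) won't mimic when 4215.8 ≥ 11643 − 202·w*, i.e. w* ≥ 36.77.
Both must hold, so w* = max(25.08, 36.77) = 36.77. The average type's constraint binds.

36.77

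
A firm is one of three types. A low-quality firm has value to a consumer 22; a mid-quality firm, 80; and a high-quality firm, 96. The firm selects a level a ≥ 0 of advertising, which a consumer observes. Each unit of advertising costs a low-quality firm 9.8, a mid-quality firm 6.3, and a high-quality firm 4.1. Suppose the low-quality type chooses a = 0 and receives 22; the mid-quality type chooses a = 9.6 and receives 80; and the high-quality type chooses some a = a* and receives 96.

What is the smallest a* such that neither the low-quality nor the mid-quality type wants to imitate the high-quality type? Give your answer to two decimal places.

12.14

Low-quality type (on-path payoff 22) won't mimic when 22 ≥ 96 − 9.8·a*, i.e. a* ≥ 7.55.
Mid-quality type (on-path payoff 80 − 6.3×9.6 = 19.52) won't mimic when 19.52 ≥ 96 − 6.3·a*, i.e. a* ≥ 12.14.
Both must hold, so a* = max(7.55, 12.14) = 12.14. The mid-quality type's constraint binds.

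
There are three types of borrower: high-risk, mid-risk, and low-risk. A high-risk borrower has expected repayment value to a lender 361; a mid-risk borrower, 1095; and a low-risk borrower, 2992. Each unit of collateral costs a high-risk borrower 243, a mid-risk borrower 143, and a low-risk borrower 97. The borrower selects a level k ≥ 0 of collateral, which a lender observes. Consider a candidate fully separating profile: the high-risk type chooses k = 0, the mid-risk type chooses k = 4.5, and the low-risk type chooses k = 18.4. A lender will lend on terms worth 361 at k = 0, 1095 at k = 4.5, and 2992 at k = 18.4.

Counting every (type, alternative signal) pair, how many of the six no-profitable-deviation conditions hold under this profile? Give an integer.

Mid-risk (own payoff 1095 − 143×4.5 = 451.5): to k=0 gives 361 → no gain ✓; to k=18.4 gives 2992 − 143×18.4 = 360.8 → no gain ✓.
High-risk (own payoff 361): to k=4.5 gives 1095 − 243×4.5 = 1.5 → no gain ✓; to k=18.4 gives 2992 − 243×18.4 = -1479.2 → no gain ✓.
Low-risk (own payoff 2992 − 97×18.4 = 1207.2): to k=0 gives 361 → no gain ✓; to k=4.5 gives 1095 − 97×4.5 = 658.5 → no gain ✓.
6 of the 6 constraints hold; this profile is a separating equilibrium.

6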